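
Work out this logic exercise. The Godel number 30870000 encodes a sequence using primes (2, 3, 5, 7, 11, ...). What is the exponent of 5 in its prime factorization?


Factorize 30870000 by dividing by 5 repeatedly.
Division steps: 5 divides 30870000 exactly 4 time(s).
Exponent of 5 = 4

4


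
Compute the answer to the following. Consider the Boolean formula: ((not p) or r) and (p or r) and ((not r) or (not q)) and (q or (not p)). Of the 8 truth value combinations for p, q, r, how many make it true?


Evaluate all 8 assignments for p, q, r:
p=0, q=0, r=0: 0
p=0, q=0, r=1: 1
p=0, q=1, r=0: 0
p=0, q=1, r=1: 0
p=1, q=0, r=0: 0
p=1, q=0, r=1: 0
p=1, q=1, r=0: 0
p=1, q=1, r=1: 0
Satisfying count = 1

1


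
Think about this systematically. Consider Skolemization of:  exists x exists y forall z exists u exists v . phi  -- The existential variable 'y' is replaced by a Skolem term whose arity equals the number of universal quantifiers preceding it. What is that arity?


Quantifier prefix: exists x exists y forall z exists u exists v
'y' is existentially quantified at position 2.
No universal quantifiers precede it.
Skolem function arity = 0 (a Skolem constant)

0


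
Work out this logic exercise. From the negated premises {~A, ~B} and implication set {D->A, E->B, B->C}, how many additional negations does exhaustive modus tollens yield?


Initial negated facts: {~A, ~B}
Apply modus tollens to closure:
  ~A and D->A  =>  ~D
  ~B and E->B  =>  ~E
Final negated: {~A, ~B, ~D, ~E}
New negations: {~D, ~E}
Count = 2

2


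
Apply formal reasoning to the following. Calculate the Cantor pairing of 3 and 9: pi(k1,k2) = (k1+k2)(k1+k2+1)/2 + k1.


k1 + k2 = 12
(k1+k2)(k1+k2+1)/2 = 12 * 13 / 2 = 78
pi = 78 + 3 = 81

81


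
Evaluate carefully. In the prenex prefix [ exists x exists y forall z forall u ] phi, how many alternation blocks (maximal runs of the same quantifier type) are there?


Quantifier-type sequence: E E A A  (A=forall, E=exists)
Group into maximal same-type runs:
  Ex2 | Ax2
Number of blocks = 2

2


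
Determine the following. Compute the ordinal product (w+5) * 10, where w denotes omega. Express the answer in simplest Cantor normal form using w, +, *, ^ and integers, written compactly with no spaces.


Compute (w+5) * 10.
Ordinal * is associative and left-distributive over +, but NOT commutative; for finite n>1, n*w = w but w*n stays w*n.
(w+5) * 10 = (w+5) repeated 10 times. Each intermediate +5 is absorbed by the following w; only the last survives: w*10+5.
Result = w*10+5

w*10+5


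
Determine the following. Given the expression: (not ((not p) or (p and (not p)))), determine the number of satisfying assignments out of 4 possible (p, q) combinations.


Check all 4 assignments:
p=0, q=0: 0
p=0, q=1: 0
p=1, q=0: 1
p=1, q=1: 1
Count of True = 2

2


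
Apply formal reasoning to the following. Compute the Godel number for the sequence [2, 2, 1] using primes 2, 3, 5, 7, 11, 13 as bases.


Encode each element as an exponent of the corresponding prime:
  2^2 = 4
  3^2 = 9
  5^1 = 5
Product = 4 * 9 * 5 = 180

180


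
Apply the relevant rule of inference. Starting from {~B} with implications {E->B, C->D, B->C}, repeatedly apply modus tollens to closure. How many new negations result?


Initial negated facts: {~B}
Apply modus tollens to closure:
  ~B and E->B  =>  ~E
Final negated: {~B, ~E}
New negations: {~E}
Count = 1

1


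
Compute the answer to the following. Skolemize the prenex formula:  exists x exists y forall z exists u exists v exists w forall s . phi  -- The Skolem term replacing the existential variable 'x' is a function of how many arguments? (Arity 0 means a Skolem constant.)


Quantifier prefix: exists x exists y forall z exists u exists v exists w forall s
'x' is existentially quantified at position 1.
No universal quantifiers precede it.
Skolem function arity = 0 (a Skolem constant)

0


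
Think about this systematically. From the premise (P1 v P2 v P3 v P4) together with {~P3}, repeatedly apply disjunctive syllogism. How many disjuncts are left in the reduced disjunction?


Original disjuncts (4): P1, P2, P3, P4
Negated (eliminate): ~P3
Remaining disjuncts: P1, P2, P4
Count = 4 - 1 = 3

3


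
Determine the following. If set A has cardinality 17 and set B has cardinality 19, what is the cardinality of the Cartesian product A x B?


The Cartesian product A x B contains all ordered pairs (a, b).
|A x B| = |A| * |B| = 17 * 19 = 323

323


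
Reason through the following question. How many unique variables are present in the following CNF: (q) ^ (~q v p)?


Identify each variable that appears in the formula.
Variables found: p, q
Count = 2

2


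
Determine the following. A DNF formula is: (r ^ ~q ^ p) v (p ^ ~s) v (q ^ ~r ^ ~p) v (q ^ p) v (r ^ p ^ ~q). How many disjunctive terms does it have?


A DNF formula is a disjunction of terms (conjunctions).
Terms are separated by v.
Counting the disjuncts: 5 terms.

5


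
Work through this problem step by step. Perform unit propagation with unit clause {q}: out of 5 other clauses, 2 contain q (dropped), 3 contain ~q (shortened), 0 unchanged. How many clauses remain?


Satisfied (removed): 2
Shortened (remain): 3
Unchanged (remain): 0
Remaining = 3 + 0 = 3

3


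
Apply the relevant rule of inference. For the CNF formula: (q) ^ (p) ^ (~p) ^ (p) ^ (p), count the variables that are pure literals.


Check each variable for pure literal status:
p: mixed (not pure)
q: pure positive
r: absent (not pure)
Pure literal count = 1

1


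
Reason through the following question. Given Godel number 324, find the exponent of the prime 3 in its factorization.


Factorize 324 by dividing by 3 repeatedly.
Division steps: 3 divides 324 exactly 4 time(s).
Exponent of 3 = 4

4


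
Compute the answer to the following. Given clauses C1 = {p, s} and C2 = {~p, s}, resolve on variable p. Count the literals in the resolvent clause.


Remove p from C1 and ~p from C2.
C1 remainder: {s}
C2 remainder: {s}
Union (resolvent): {s}
Resolvent has 1 literal(s).

1


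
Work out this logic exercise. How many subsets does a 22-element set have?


The power set of a set with n elements has 2^n elements.
|P(S)| = 2^22 = 4194304

4194304


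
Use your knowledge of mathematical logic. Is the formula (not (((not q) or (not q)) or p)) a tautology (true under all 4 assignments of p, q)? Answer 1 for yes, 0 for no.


Check all 4 assignments:
p=0, q=0: 0
p=0, q=1: 1
p=1, q=0: 0
p=1, q=1: 0
Satisfying count = 1/4.
Tautology iff count = 4: no.

0


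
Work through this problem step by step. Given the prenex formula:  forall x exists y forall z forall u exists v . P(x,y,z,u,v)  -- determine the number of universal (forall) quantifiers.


Quantifier prefix: forall x exists y forall z forall u exists v
Mark each quantifier type:
  U E U U E
Universal count = 3, Existential count = 2
Asked for universal (forall) quantifiers: 3

3


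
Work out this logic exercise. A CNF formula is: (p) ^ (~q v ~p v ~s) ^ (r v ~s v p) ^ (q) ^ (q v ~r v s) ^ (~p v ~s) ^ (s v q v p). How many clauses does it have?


A CNF formula is a conjunction of clauses.
Clauses are separated by ^.
Counting the conjuncts: 7 clauses.

7


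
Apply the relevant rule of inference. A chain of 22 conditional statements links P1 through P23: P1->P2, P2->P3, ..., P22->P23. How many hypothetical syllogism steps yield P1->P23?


With 22 implications in a chain connecting 23 propositions:
P1->P2, P2->P3, ..., P22->P23
Steps needed = (number of implications) - 1 = 22 - 1 = 21

21


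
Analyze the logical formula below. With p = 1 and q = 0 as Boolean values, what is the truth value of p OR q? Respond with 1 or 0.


p = 1, q = 0
Operation: p OR q
Evaluate: 1 OR 0 = 1

1


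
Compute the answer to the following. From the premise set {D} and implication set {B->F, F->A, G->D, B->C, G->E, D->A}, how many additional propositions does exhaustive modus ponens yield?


Initial facts: {D}
Apply modus ponens to closure:
  D and D->A  =>  A
Final known: {A, D}
New propositions: {A}
Count = 1

1


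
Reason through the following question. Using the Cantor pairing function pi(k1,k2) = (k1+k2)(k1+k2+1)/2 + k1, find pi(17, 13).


k1 + k2 = 30
(k1+k2)(k1+k2+1)/2 = 30 * 31 / 2 = 465
pi = 465 + 17 = 482

482


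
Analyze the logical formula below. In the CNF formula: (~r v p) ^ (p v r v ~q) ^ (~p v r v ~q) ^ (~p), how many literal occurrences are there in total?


Counting literals in each clause:
Clause 1: 2 literal(s)
Clause 2: 3 literal(s)
Clause 3: 3 literal(s)
Clause 4: 1 literal(s)
Total = 9

9


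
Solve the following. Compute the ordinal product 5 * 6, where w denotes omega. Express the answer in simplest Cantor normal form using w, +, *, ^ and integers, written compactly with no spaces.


Compute 5 * 6.
Ordinal * is associative and left-distributive over +, but NOT commutative; for finite n>1, n*w = w but w*n stays w*n.
Both finite; ordinal * agrees with natural *: 5 * 6 = 30.
Result = 30

30


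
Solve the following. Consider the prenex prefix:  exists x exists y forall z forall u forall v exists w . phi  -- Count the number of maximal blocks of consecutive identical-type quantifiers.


Quantifier-type sequence: E E A A A E  (A=forall, E=exists)
Group into maximal same-type runs:
  Ex2 | Ax3 | Ex1
Number of blocks = 3

3


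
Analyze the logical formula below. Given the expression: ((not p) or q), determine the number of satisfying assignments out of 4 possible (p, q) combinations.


Check all 4 assignments:
p=0, q=0: 1
p=0, q=1: 1
p=1, q=0: 0
p=1, q=1: 1
Count of True = 3

3


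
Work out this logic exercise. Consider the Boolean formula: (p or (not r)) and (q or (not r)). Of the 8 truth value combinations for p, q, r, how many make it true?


Evaluate all 8 assignments for p, q, r:
p=0, q=0, r=0: 1
p=0, q=0, r=1: 0
p=0, q=1, r=0: 1
p=0, q=1, r=1: 0
p=1, q=0, r=0: 1
p=1, q=0, r=1: 0
p=1, q=1, r=0: 1
p=1, q=1, r=1: 1
Satisfying count = 5

5


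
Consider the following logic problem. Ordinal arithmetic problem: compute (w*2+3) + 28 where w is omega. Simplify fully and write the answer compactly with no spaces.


Compute (w*2+3) + 28.
Ordinal + is associative but NOT commutative; for finite n>0, n + w = w but w + n stays w+n.
By associativity: (w*2+3) + 28 = w*2 + (3+28) = w*2+31.
Result = w*2+31

w*2+31


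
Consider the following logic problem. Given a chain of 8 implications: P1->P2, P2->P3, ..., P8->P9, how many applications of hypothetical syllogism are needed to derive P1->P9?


With 8 implications in a chain connecting 9 propositions:
P1->P2, P2->P3, ..., P8->P9
Steps needed = (number of implications) - 1 = 8 - 1 = 7

7


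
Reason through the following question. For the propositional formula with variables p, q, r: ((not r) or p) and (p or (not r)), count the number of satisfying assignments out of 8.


Evaluate all 8 assignments for p, q, r:
p=0, q=0, r=0: 1
p=0, q=0, r=1: 0
p=0, q=1, r=0: 1
p=0, q=1, r=1: 0
p=1, q=0, r=0: 1
p=1, q=0, r=1: 1
p=1, q=1, r=0: 1
p=1, q=1, r=1: 1
Satisfying count = 6

6


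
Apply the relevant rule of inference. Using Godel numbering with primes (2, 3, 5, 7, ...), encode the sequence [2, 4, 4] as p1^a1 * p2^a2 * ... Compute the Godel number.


Encode each element as an exponent of the corresponding prime:
  2^2 = 4
  3^4 = 81
  5^4 = 625
Product = 4 * 81 * 625 = 202500

202500


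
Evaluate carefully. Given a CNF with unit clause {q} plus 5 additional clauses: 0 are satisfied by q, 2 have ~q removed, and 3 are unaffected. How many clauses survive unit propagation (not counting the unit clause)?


Satisfied (removed): 0
Shortened (remain): 2
Unchanged (remain): 3
Remaining = 2 + 3 = 5

5


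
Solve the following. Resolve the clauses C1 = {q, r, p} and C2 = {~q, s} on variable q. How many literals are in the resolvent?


Remove q from C1 and ~q from C2.
C1 remainder: {r, p}
C2 remainder: {s}
Union (resolvent): {p, r, s}
Resolvent has 3 literal(s).

3


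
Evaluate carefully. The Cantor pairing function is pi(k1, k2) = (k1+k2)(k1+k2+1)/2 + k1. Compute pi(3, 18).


k1 + k2 = 21
(k1+k2)(k1+k2+1)/2 = 21 * 22 / 2 = 231
pi = 231 + 3 = 234

234


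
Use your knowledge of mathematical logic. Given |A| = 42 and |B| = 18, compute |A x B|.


The Cartesian product A x B contains all ordered pairs (a, b).
|A x B| = |A| * |B| = 42 * 18 = 756

756


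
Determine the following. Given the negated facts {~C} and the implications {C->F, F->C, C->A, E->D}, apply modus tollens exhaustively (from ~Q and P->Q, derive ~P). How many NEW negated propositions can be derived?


Initial negated facts: {~C}
Apply modus tollens to closure:
  ~C and F->C  =>  ~F
Final negated: {~C, ~F}
New negations: {~F}
Count = 1

1


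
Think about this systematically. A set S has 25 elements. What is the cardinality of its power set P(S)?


The power set of a set with n elements has 2^n elements.
|P(S)| = 2^25 = 33554432

33554432


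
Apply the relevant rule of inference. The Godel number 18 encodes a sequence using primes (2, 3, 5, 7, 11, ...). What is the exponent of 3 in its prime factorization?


Factorize 18 by dividing by 3 repeatedly.
Division steps: 3 divides 18 exactly 2 time(s).
Exponent of 3 = 2

2


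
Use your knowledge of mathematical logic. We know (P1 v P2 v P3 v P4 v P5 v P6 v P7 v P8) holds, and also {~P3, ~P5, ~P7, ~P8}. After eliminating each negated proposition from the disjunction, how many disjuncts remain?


Original disjuncts (8): P1, P2, P3, P4, P5, P6, P7, P8
Negated (eliminate): ~P3, ~P5, ~P7, ~P8
Remaining disjuncts: P1, P2, P4, P6
Count = 8 - 4 = 4

4


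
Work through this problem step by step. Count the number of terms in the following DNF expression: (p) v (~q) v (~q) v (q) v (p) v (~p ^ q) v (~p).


A DNF formula is a disjunction of terms (conjunctions).
Terms are separated by v.
Counting the disjuncts: 7 terms.

7


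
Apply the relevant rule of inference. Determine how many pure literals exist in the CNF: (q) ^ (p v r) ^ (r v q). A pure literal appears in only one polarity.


Check each variable for pure literal status:
p: pure positive
q: pure positive
r: pure positive
Pure literal count = 3

3


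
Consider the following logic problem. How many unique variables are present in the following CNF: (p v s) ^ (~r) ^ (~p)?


Identify each variable that appears in the formula.
Variables found: p, r, s
Count = 3

3


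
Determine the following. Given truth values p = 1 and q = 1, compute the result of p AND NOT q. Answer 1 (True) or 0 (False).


p = 1, q = 1
Operation: p AND NOT q
Evaluate: 1 AND NOT 1 = 0

0


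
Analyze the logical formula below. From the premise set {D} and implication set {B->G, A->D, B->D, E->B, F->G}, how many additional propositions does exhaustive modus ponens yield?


Initial facts: {D}
Apply modus ponens to closure:
  (no implication fires)
Final known: {D}
New propositions: {(none)}
Count = 0

0


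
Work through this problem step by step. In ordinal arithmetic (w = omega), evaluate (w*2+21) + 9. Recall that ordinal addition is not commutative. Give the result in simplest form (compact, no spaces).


Compute (w*2+21) + 9.
Ordinal + is associative but NOT commutative; for finite n>0, n + w = w but w + n stays w+n.
By associativity: (w*2+21) + 9 = w*2 + (21+9) = w*2+30.
Result = w*2+30

w*2+30


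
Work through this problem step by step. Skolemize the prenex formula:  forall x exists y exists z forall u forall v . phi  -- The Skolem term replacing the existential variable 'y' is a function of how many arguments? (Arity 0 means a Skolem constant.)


Quantifier prefix: forall x exists y exists z forall u forall v
'y' is existentially quantified at position 2.
Universal variables preceding it: x
Skolem function arity = 1

1


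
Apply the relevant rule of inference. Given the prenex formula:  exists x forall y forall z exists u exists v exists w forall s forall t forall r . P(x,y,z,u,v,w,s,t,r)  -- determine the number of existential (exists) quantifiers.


Quantifier prefix: exists x forall y forall z exists u exists v exists w forall s forall t forall r
Mark each quantifier type:
  E U U E E E U U U
Universal count = 5, Existential count = 4
Asked for existential (exists) quantifiers: 4

4


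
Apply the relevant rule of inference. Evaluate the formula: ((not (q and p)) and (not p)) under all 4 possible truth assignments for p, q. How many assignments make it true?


Check all 4 assignments:
p=0, q=0: 1
p=0, q=1: 1
p=1, q=0: 0
p=1, q=1: 0
Count of True = 2

2


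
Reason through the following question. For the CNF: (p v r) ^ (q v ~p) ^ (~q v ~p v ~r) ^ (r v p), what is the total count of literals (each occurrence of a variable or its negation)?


Counting literals in each clause:
Clause 1: 2 literal(s)
Clause 2: 2 literal(s)
Clause 3: 3 literal(s)
Clause 4: 2 literal(s)
Total = 9

9


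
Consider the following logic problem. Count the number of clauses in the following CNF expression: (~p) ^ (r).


A CNF formula is a conjunction of clauses.
Clauses are separated by ^.
Counting the conjuncts: 2 clauses.

2


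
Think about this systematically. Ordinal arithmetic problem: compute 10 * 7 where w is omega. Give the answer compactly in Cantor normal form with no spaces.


Compute 10 * 7.
Ordinal * is associative and left-distributive over +, but NOT commutative; for finite n>1, n*w = w but w*n stays w*n.
Both finite; ordinal * agrees with natural *: 10 * 7 = 70.
Result = 70

70


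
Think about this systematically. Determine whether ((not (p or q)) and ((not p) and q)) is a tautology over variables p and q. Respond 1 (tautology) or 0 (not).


Check all 4 assignments:
p=0, q=0: 0
p=0, q=1: 0
p=1, q=0: 0
p=1, q=1: 0
Satisfying count = 0/4.
Tautology iff count = 4: no.

0


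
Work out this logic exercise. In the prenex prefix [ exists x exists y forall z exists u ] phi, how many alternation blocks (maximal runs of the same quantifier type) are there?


Quantifier-type sequence: E E A E  (A=forall, E=exists)
Group into maximal same-type runs:
  Ex2 | Ax1 | Ex1
Number of blocks = 3

3


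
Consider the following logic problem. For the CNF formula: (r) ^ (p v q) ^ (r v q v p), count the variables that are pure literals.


Check each variable for pure literal status:
p: pure positive
q: pure positive
r: pure positive
Pure literal count = 3

3


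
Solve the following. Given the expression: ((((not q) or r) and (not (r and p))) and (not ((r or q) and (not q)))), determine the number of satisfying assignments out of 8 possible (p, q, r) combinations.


Check all 8 assignments:
p=0, q=0, r=0: 1
p=0, q=0, r=1: 0
p=0, q=1, r=0: 0
p=0, q=1, r=1: 1
p=1, q=0, r=0: 1
p=1, q=0, r=1: 0
p=1, q=1, r=0: 0
p=1, q=1, r=1: 0
Count of True = 3

3


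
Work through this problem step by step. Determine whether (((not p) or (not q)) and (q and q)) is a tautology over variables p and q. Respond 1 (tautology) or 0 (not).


Check all 4 assignments:
p=0, q=0: 0
p=0, q=1: 1
p=1, q=0: 0
p=1, q=1: 0
Satisfying count = 1/4.
Tautology iff count = 4: no.

0


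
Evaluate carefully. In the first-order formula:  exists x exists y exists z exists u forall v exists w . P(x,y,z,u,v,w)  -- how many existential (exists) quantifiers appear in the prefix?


Quantifier prefix: exists x exists y exists z exists u forall v exists w
Mark each quantifier type:
  E E E E U E
Universal count = 1, Existential count = 5
Asked for existential (exists) quantifiers: 5

5


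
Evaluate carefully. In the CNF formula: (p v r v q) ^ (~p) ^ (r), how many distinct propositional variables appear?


Identify each variable that appears in the formula.
Variables found: p, q, r
Count = 3

3


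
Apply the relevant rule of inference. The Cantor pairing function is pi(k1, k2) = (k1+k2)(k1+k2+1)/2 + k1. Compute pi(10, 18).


k1 + k2 = 28
(k1+k2)(k1+k2+1)/2 = 28 * 29 / 2 = 406
pi = 406 + 10 = 416

416


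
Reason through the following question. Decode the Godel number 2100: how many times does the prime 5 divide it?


Factorize 2100 by dividing by 5 repeatedly.
Division steps: 5 divides 2100 exactly 2 time(s).
Exponent of 5 = 2

2


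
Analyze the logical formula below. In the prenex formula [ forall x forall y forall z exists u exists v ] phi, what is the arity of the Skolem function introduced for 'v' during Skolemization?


Quantifier prefix: forall x forall y forall z exists u exists v
'v' is existentially quantified at position 5.
Universal variables preceding it: x, y, z
Skolem function arity = 3

3


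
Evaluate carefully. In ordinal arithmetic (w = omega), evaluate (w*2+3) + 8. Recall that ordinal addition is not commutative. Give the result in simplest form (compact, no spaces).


Compute (w*2+3) + 8.
Ordinal + is associative but NOT commutative; for finite n>0, n + w = w but w + n stays w+n.
By associativity: (w*2+3) + 8 = w*2 + (3+8) = w*2+11.
Result = w*2+11

w*2+11


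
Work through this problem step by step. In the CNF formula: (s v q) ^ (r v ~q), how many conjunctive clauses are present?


A CNF formula is a conjunction of clauses.
Clauses are separated by ^.
Counting the conjuncts: 2 clauses.

2


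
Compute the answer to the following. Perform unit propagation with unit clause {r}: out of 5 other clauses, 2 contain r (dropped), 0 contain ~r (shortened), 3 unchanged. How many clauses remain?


Satisfied (removed): 2
Shortened (remain): 0
Unchanged (remain): 3
Remaining = 0 + 3 = 3

3


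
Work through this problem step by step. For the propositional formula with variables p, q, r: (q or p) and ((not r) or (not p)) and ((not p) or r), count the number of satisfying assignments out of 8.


Evaluate all 8 assignments for p, q, r:
p=0, q=0, r=0: 0
p=0, q=0, r=1: 0
p=0, q=1, r=0: 1
p=0, q=1, r=1: 1
p=1, q=0, r=0: 0
p=1, q=0, r=1: 0
p=1, q=1, r=0: 0
p=1, q=1, r=1: 0
Satisfying count = 2

2


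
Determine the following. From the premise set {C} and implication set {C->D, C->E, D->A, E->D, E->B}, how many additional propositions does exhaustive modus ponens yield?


Initial facts: {C}
Apply modus ponens to closure:
  C and C->D  =>  D
  C and C->E  =>  E
  D and D->A  =>  A
  E and E->B  =>  B
Final known: {A, B, C, D, E}
New propositions: {A, B, D, E}
Count = 4

4


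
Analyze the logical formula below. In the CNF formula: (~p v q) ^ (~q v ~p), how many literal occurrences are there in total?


Counting literals in each clause:
Clause 1: 2 literal(s)
Clause 2: 2 literal(s)
Total = 4

4


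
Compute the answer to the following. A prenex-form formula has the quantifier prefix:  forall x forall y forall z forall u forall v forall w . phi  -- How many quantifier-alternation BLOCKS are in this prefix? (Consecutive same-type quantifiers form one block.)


Quantifier-type sequence: A A A A A A  (A=forall, E=exists)
Group into maximal same-type runs:
  Ax6
Number of blocks = 1

1


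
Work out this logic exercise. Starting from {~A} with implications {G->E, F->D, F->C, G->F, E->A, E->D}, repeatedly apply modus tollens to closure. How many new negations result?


Initial negated facts: {~A}
Apply modus tollens to closure:
  ~A and E->A  =>  ~E
  ~E and G->E  =>  ~G
Final negated: {~A, ~E, ~G}
New negations: {~E, ~G}
Count = 2

2


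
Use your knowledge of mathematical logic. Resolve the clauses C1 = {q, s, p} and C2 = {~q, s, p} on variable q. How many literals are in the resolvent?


Remove q from C1 and ~q from C2.
C1 remainder: {s, p}
C2 remainder: {s, p}
Union (resolvent): {p, s}
Resolvent has 2 literal(s).

2


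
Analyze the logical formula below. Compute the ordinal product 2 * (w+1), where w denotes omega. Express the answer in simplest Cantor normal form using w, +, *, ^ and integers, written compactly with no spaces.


Compute 2 * (w+1).
Ordinal * is associative and left-distributive over +, but NOT commutative; for finite n>1, n*w = w but w*n stays w*n.
By left-distributivity: 2 * (w+1) = 2*w + 2*1 = w + 2 = w+2.
Result = w+2

w+2


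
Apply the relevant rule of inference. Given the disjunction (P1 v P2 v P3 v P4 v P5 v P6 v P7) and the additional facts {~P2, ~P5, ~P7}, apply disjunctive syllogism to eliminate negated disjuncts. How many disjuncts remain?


Original disjuncts (7): P1, P2, P3, P4, P5, P6, P7
Negated (eliminate): ~P2, ~P5, ~P7
Remaining disjuncts: P1, P3, P4, P6
Count = 7 - 3 = 4

4


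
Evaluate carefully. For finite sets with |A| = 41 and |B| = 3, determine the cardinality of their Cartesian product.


The Cartesian product A x B contains all ordered pairs (a, b).
|A x B| = |A| * |B| = 41 * 3 = 123

123


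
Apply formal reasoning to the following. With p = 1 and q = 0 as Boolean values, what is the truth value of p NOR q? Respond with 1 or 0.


p = 1, q = 0
Operation: p NOR q
Evaluate: 1 NOR 0 = 0

0


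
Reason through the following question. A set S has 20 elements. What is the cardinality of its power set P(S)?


The power set of a set with n elements has 2^n elements.
|P(S)| = 2^20 = 1048576

1048576


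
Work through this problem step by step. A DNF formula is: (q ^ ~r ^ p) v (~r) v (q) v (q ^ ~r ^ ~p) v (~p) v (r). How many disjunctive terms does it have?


A DNF formula is a disjunction of terms (conjunctions).
Terms are separated by v.
Counting the disjuncts: 6 terms.

6


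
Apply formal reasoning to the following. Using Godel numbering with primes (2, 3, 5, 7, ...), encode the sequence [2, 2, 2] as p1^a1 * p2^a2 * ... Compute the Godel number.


Encode each element as an exponent of the corresponding prime:
  2^2 = 4
  3^2 = 9
  5^2 = 25
Product = 4 * 9 * 25 = 900

900


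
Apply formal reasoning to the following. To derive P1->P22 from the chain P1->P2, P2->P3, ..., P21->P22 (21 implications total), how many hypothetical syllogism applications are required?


With 21 implications in a chain connecting 22 propositions:
P1->P2, P2->P3, ..., P21->P22
Steps needed = (number of implications) - 1 = 21 - 1 = 20

20


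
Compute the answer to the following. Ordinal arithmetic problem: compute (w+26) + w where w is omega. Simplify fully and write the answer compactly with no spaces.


Compute (w+26) + w.
Ordinal + is associative but NOT commutative; for finite n>0, n + w = w but w + n stays w+n.
(w+26) + w = w + (26+w) = w + w = w*2 (the finite tail 26 is absorbed by the right w).
Result = w*2

w*2


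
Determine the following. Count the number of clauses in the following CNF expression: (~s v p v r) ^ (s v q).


A CNF formula is a conjunction of clauses.
Clauses are separated by ^.
Counting the conjuncts: 2 clauses.

2


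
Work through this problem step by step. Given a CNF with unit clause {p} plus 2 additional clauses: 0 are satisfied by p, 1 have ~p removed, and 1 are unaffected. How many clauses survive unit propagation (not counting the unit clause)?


Satisfied (removed): 0
Shortened (remain): 1
Unchanged (remain): 1
Remaining = 1 + 1 = 2

2


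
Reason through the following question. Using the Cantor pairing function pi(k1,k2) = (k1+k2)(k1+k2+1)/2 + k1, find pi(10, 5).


k1 + k2 = 15
(k1+k2)(k1+k2+1)/2 = 15 * 16 / 2 = 120
pi = 120 + 10 = 130

130


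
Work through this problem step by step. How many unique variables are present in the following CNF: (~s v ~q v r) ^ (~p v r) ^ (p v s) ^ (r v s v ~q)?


Identify each variable that appears in the formula.
Variables found: p, q, r, s
Count = 4

4


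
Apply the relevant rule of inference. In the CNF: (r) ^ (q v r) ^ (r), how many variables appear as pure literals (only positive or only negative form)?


Check each variable for pure literal status:
p: absent (not pure)
q: pure positive
r: pure positive
Pure literal count = 2

2


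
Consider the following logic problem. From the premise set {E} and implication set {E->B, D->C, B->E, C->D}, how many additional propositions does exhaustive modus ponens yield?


Initial facts: {E}
Apply modus ponens to closure:
  E and E->B  =>  B
Final known: {B, E}
New propositions: {B}
Count = 1

1


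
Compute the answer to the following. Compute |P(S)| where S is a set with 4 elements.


The power set of a set with n elements has 2^n elements.
|P(S)| = 2^4 = 16

16


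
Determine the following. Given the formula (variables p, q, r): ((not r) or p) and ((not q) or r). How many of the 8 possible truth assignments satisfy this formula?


Evaluate all 8 assignments for p, q, r:
p=0, q=0, r=0: 1
p=0, q=0, r=1: 0
p=0, q=1, r=0: 0
p=0, q=1, r=1: 0
p=1, q=0, r=0: 1
p=1, q=0, r=1: 1
p=1, q=1, r=0: 0
p=1, q=1, r=1: 1
Satisfying count = 4

4


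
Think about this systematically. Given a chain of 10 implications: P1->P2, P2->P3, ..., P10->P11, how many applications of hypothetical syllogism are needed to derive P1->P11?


With 10 implications in a chain connecting 11 propositions:
P1->P2, P2->P3, ..., P10->P11
Steps needed = (number of implications) - 1 = 10 - 1 = 9

9


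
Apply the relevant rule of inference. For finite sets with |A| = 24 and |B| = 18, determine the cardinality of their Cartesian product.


The Cartesian product A x B contains all ordered pairs (a, b).
|A x B| = |A| * |B| = 24 * 18 = 432

432


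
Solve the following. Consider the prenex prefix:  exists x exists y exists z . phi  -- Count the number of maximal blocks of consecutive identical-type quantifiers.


Quantifier-type sequence: E E E  (A=forall, E=exists)
Group into maximal same-type runs:
  Ex3
Number of blocks = 1

1


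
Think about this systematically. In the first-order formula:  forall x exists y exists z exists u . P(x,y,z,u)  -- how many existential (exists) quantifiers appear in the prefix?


Quantifier prefix: forall x exists y exists z exists u
Mark each quantifier type:
  U E E E
Universal count = 1, Existential count = 3
Asked for existential (exists) quantifiers: 3

3


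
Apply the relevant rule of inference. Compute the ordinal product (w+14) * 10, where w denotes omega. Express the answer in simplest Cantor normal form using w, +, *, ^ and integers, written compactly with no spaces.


Compute (w+14) * 10.
Ordinal * is associative and left-distributive over +, but NOT commutative; for finite n>1, n*w = w but w*n stays w*n.
(w+14) * 10 = (w+14) repeated 10 times. Each intermediate +14 is absorbed by the following w; only the last survives: w*10+14.
Result = w*10+14

w*10+14


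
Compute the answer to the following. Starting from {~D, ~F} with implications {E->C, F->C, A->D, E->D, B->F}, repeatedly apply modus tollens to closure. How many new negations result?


Initial negated facts: {~D, ~F}
Apply modus tollens to closure:
  ~D and A->D  =>  ~A
  ~D and E->D  =>  ~E
  ~F and B->F  =>  ~B
Final negated: {~A, ~B, ~D, ~E, ~F}
New negations: {~A, ~B, ~E}
Count = 3

3


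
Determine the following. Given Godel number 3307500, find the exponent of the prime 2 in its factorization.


Factorize 3307500 by dividing by 2 repeatedly.
Division steps: 2 divides 3307500 exactly 2 time(s).
Exponent of 2 = 2

2


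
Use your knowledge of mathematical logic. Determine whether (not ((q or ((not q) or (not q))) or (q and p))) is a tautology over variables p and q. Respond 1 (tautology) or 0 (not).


Check all 4 assignments:
p=0, q=0: 0
p=0, q=1: 0
p=1, q=0: 0
p=1, q=1: 0
Satisfying count = 0/4.
Tautology iff count = 4: no.

0


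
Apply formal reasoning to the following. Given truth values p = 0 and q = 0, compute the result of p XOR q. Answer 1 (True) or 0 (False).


p = 0, q = 0
Operation: p XOR q
Evaluate: 0 XOR 0 = 0

0


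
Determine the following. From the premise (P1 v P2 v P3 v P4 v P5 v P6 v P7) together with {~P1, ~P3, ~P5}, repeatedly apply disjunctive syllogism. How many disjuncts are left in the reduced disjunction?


Original disjuncts (7): P1, P2, P3, P4, P5, P6, P7
Negated (eliminate): ~P1, ~P3, ~P5
Remaining disjuncts: P2, P4, P6, P7
Count = 7 - 3 = 4

4


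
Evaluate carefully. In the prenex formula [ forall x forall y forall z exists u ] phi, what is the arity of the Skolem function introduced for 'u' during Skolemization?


Quantifier prefix: forall x forall y forall z exists u
'u' is existentially quantified at position 4.
Universal variables preceding it: x, y, z
Skolem function arity = 3

3


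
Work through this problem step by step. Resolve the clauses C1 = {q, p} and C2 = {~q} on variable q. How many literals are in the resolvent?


Remove q from C1 and ~q from C2.
C1 remainder: {p}
C2 remainder: {}
Union (resolvent): {p}
Resolvent has 1 literal(s).

1


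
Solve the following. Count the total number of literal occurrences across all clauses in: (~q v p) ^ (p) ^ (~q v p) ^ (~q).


Counting literals in each clause:
Clause 1: 2 literal(s)
Clause 2: 1 literal(s)
Clause 3: 2 literal(s)
Clause 4: 1 literal(s)
Total = 6

6


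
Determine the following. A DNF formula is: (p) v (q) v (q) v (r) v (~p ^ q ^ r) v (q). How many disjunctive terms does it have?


A DNF formula is a disjunction of terms (conjunctions).
Terms are separated by v.
Counting the disjuncts: 6 terms.

6


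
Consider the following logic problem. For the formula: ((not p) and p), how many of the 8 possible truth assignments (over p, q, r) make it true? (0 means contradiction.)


Check all 8 assignments:
p=0, q=0, r=0: 0
p=0, q=0, r=1: 0
p=0, q=1, r=0: 0
p=0, q=1, r=1: 0
p=1, q=0, r=0: 0
p=1, q=0, r=1: 0
p=1, q=1, r=0: 0
p=1, q=1, r=1: 0
Count of True = 0

0


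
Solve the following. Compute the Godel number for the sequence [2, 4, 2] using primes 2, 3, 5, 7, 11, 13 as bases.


Encode each element as an exponent of the corresponding prime:
  2^2 = 4
  3^4 = 81
  5^2 = 25
Product = 4 * 81 * 25 = 8100

8100


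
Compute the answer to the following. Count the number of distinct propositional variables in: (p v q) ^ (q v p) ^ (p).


Identify each variable that appears in the formula.
Variables found: p, q
Count = 2

2


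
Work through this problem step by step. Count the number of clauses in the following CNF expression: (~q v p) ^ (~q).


A CNF formula is a conjunction of clauses.
Clauses are separated by ^.
Counting the conjuncts: 2 clauses.

2


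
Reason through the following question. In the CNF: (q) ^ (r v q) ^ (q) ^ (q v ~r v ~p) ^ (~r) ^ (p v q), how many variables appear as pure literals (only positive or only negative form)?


Check each variable for pure literal status:
p: mixed (not pure)
q: pure positive
r: mixed (not pure)
Pure literal count = 1

1


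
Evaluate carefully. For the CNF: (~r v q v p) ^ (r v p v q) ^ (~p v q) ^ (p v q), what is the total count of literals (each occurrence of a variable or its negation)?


Counting literals in each clause:
Clause 1: 3 literal(s)
Clause 2: 3 literal(s)
Clause 3: 2 literal(s)
Clause 4: 2 literal(s)
Total = 10

10


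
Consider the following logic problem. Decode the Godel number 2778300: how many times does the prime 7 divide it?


Factorize 2778300 by dividing by 7 repeatedly.
Division steps: 7 divides 2778300 exactly 3 time(s).
Exponent of 7 = 3

3


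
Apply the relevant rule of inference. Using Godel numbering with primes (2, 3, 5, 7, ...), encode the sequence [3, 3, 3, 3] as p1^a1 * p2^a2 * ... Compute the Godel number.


Encode each element as an exponent of the corresponding prime:
  2^3 = 8
  3^3 = 27
  5^3 = 125
  7^3 = 343
Product = 8 * 27 * 125 * 343 = 9261000

9261000


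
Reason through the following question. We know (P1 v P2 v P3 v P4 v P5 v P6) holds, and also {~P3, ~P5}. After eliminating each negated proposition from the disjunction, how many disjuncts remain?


Original disjuncts (6): P1, P2, P3, P4, P5, P6
Negated (eliminate): ~P3, ~P5
Remaining disjuncts: P1, P2, P4, P6
Count = 6 - 2 = 4

4


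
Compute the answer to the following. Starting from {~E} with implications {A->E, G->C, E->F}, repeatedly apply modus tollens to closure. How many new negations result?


Initial negated facts: {~E}
Apply modus tollens to closure:
  ~E and A->E  =>  ~A
Final negated: {~A, ~E}
New negations: {~A}
Count = 1

1


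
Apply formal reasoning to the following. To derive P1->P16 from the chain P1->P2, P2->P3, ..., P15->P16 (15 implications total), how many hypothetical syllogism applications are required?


With 15 implications in a chain connecting 16 propositions:
P1->P2, P2->P3, ..., P15->P16
Steps needed = (number of implications) - 1 = 15 - 1 = 14

14


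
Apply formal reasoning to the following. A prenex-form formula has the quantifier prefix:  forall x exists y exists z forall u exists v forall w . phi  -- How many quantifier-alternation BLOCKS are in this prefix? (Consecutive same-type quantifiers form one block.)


Quantifier-type sequence: A E E A E A  (A=forall, E=exists)
Group into maximal same-type runs:
  Ax1 | Ex2 | Ax1 | Ex1 | Ax1
Number of blocks = 5

5


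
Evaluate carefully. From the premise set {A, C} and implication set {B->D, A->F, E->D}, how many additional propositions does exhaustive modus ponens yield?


Initial facts: {A, C}
Apply modus ponens to closure:
  A and A->F  =>  F
Final known: {A, C, F}
New propositions: {F}
Count = 1

1


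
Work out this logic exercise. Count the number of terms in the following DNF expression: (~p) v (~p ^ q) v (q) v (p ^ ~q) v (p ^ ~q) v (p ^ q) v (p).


A DNF formula is a disjunction of terms (conjunctions).
Terms are separated by v.
Counting the disjuncts: 7 terms.

7


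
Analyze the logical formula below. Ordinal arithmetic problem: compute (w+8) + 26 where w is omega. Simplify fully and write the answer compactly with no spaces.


Compute (w+8) + 26.
Ordinal + is associative but NOT commutative; for finite n>0, n + w = w but w + n stays w+n.
By associativity: (w+8) + 26 = w + (8+26) = w+34.
Result = w+34

w+34


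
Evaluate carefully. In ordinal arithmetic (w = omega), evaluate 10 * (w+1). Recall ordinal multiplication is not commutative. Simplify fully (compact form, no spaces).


Compute 10 * (w+1).
Ordinal * is associative and left-distributive over +, but NOT commutative; for finite n>1, n*w = w but w*n stays w*n.
By left-distributivity: 10 * (w+1) = 10*w + 10*1 = w + 10 = w+10.
Result = w+10

w+10


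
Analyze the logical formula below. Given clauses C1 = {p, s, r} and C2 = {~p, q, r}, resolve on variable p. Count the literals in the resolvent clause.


Remove p from C1 and ~p from C2.
C1 remainder: {s, r}
C2 remainder: {q, r}
Union (resolvent): {q, r, s}
Resolvent has 3 literal(s).

3


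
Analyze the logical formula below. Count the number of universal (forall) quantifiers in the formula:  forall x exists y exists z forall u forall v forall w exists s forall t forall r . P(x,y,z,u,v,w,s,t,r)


Quantifier prefix: forall x exists y exists z forall u forall v forall w exists s forall t forall r
Mark each quantifier type:
  U E E U U U E U U
Universal count = 6, Existential count = 3
Asked for universal (forall) quantifiers: 6

6


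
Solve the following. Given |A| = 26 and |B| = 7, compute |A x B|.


The Cartesian product A x B contains all ordered pairs (a, b).
|A x B| = |A| * |B| = 26 * 7 = 182

182


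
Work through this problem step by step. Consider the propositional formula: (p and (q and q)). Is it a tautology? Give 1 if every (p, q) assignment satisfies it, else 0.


Check all 4 assignments:
p=0, q=0: 0
p=0, q=1: 0
p=1, q=0: 0
p=1, q=1: 1
Satisfying count = 1/4.
Tautology iff count = 4: no.

0


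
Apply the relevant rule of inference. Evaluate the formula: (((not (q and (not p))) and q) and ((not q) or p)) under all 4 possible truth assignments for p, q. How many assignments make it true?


Check all 4 assignments:
p=0, q=0: 0
p=0, q=1: 0
p=1, q=0: 0
p=1, q=1: 1
Count of True = 1

1


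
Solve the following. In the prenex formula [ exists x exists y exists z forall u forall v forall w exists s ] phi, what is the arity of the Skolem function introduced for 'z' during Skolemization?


Quantifier prefix: exists x exists y exists z forall u forall v forall w exists s
'z' is existentially quantified at position 3.
No universal quantifiers precede it.
Skolem function arity = 0 (a Skolem constant)

0
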